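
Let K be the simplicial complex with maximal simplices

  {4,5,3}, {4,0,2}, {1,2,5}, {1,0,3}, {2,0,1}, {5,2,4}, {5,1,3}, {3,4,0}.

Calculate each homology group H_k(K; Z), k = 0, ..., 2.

H_0 ≅ Z,  H_1 = 0,  H_2 ≅ Z.

Take the total order 0 < 1 < 2 < 3 < 4 < 5 on the vertex set. Then K (dimension 2) consists of the simplices:

  0-simplices (6): [0], [1], [2], [3], [4], [5]
  1-simplices (12): [0,1], [0,2], [0,3], [0,4], [1,2], [1,3], [1,5], [2,4], [2,5], [3,4], [3,5], [4,5]
  2-simplices (8): [0,1,2], [0,1,3], [0,2,4], [0,3,4], [1,2,5], [1,3,5], [2,4,5], [3,4,5]

so the chain groups are C_0 ≅ Z^6, C_1 ≅ Z^12, C_2 ≅ Z^8.

The boundary map ∂_1: C_1 → C_0 maps an edge to its endpoints' difference, ∂[p,q] = q − p.
As a 6×12 matrix over Z this has rank 5, with invariant factors (1,1,1,1,1).

The boundary map ∂_2: C_2 → C_1 sends each 2-simplex [p,q,r] to [q,r] − [p,r] + [p,q]. For instance
  ∂[0,3,4] = [3,4] − [0,4] + [0,3],
  ∂[2,4,5] = [4,5] − [2,5] + [2,4].
As a 12×8 matrix over Z this has rank 7, with invariant factors (1,1,1,1,1,1,1).

Reading off H_k = ker ∂_k / im ∂_{k+1}:

  H_0: rank C_0 − rank ∂_1 = 6 − 5 = 1, and the invariant factors of ∂_1 are all 1, so H_0 ≅ Z.
  H_1: rank ker ∂_1 − rank ∂_2 = (12 − 5) − 7 = 0, and the invariant factors of ∂_2 are all 1, so H_1 ≅ 0.
  H_2: rank ker ∂_2 − rank ∂_3 = (8 − 7) − 0 = 1, and there is no ∂_3, so H_2 ≅ Z.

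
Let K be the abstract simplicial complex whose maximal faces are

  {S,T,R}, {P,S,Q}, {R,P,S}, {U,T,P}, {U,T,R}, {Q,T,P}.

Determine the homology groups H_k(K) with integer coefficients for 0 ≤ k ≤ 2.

Take the total order P < Q < R < S < T < U on the vertex set. Then K (dimension 2) consists of the simplices:

  0-simplices (6): P, Q, R, S, T, U
  1-simplices (12): PQ, PR, PS, PT, PU, QS, QT, RS, RT, RU, ST, TU
  2-simplices (6): PQS, PQT, PRS, PTU, RST, RTU

Hence C_0 ≅ Z^6, C_1 ≅ Z^12, C_2 ≅ Z^6.

Boundary ∂_1: C_1 → C_0 sends each edge [p,q] (with p < q) to q − p.
The resulting 6×12 matrix has rank 5, and its Smith normal form has invariant factors (1,1,1,1,1).

∂_2: C_2 → C_1 acts by ∂[p,q,r] = [q,r] − [p,r] + [p,q]. For instance
  ∂PTU = TU − PU + PT,
  ∂PQS = QS − PS + PQ.
This gives a 12×6 integer matrix of rank 6; reducing to Smith normal form yields diagonal entries (1,1,1,1,1,1).

Reading off H_k = ker ∂_k / im ∂_{k+1}:

  H_0: rank C_0 − rank ∂_1 = 6 − 5 = 1, and the invariant factors of ∂_1 are all 1, so H_0 = Z.
  H_1: rank ker ∂_1 − rank ∂_2 = (12 − 5) − 6 = 1, and the invariant factors of ∂_2 are all 1, so H_1 = Z.
  H_2: rank ker ∂_2 − rank ∂_3 = (6 − 6) − 0 = 0, and there is no ∂_3, so H_2 = 0.

(K is a triangulation of the cylinder S^1 x I.)

H_0 ≅ Z,  H_1 ≅ Z,  H_2 = 0.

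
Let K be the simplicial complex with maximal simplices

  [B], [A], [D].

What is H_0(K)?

Order the vertices as A < B < D. Listing each simplex with vertices in this order, K has dimension 0 with simplices:

  0-simplices (3): A, B, D

so the chain groups are C_0 ≅ Z^3.

Now H_k = ker ∂_k / im ∂_{k+1}, so:

  H_0: rank C_0 − rank ∂_1 = 3 − 0 = 3, and there is no ∂_1, so H_0 = Z^3.

(K is a triangulation of a set of 3 points.)

H_0 ≅ Z^3.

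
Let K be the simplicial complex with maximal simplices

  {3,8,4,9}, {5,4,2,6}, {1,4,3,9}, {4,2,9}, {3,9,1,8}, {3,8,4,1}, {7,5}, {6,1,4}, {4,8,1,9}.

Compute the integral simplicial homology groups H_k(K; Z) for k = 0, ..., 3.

We work with the vertex ordering 1 < 2 < 3 < 4 < 5 < 6 < 7 < 8 < 9. The simplices of K, each written with vertices in increasing order, are:

  0-simplices (9): [1], [2], [3], [4], [5], [6], [7], [8], [9]
  1-simplices (19): [1,3], [1,4], [1,6], [1,8], [1,9], [2,4], [2,5], [2,6], [2,9], [3,4], [3,8], [3,9], [4,5], [4,6], [4,8], [4,9], [5,6], [5,7], [8,9]
  2-simplices (16): [1,3,4], [1,3,8], [1,3,9], [1,4,6], [1,4,8], [1,4,9], [1,8,9], [2,4,5], [2,4,6], [2,4,9], [2,5,6], [3,4,8], [3,4,9], [3,8,9], [4,5,6], [4,8,9]
  3-simplices (6): [1,3,4,8], [1,3,4,9], [1,3,8,9], [1,4,8,9], [2,4,5,6], [3,4,8,9]

Hence C_0 ≅ Z^9, C_1 ≅ Z^19, C_2 ≅ Z^16, C_3 ≅ Z^6.

∂_1: C_1 → C_0 is given by ∂[p,q] = [q] − [p].
This gives a 9×19 integer matrix of rank 8; reducing to Smith normal form yields diagonal entries (1,1,1,1,1,1,1,1).

Boundary ∂_2: C_2 → C_1 sends each 2-simplex [p,q,r] to [q,r] − [p,r] + [p,q]. For instance
  ∂[1,4,8] = [4,8] − [1,8] + [1,4],
  ∂[3,4,8] = [4,8] − [3,8] + [3,4].
The resulting 19×16 matrix has rank 11, and its Smith normal form has invariant factors (1,1,1,1,1,1,1,1,1,1,1).

The boundary map ∂_3: C_3 → C_2 sends each 3-simplex σ to the alternating sum Σ_i (−1)^i (σ with its i-th vertex removed). For instance
  ∂[1,4,8,9] = [4,8,9] − [1,8,9] + [1,4,9] − [1,4,8],
  ∂[1,3,8,9] = [3,8,9] − [1,8,9] + [1,3,9] − [1,3,8].
The resulting 16×6 matrix has rank 5, and its Smith normal form has invariant factors (1,1,1,1,1).

From H_k ≅ ker(∂_k) / im(∂_{k+1}) we obtain:

  H_0: rank C_0 − rank ∂_1 = 9 − 8 = 1, and the invariant factors of ∂_1 are all 1, so H_0 ≅ Z.
  H_1: rank ker ∂_1 − rank ∂_2 = (19 − 8) − 11 = 0, and the invariant factors of ∂_2 are all 1, so H_1 ≅ 0.
  H_2: rank ker ∂_2 − rank ∂_3 = (16 − 11) − 5 = 0, and the invariant factors of ∂_3 are all 1, so H_2 ≅ 0.
  H_3: rank ker ∂_3 − rank ∂_4 = (6 − 5) − 0 = 1, and there is no ∂_4, so H_3 ≅ Z.

H_0 ≅ Z,  H_1 = 0,  H_2 = 0,  H_3 ≅ Z.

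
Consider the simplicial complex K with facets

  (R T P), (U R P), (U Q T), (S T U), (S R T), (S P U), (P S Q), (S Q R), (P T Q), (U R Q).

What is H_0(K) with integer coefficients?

K has 6 vertices, 15 edges, 10 triangles.
rank ∂_0 = 0, rank ∂_1 = 5 ⇒ b_0 = 6 − 0 − 5 = 1; all invariant factors of ∂_1 are 1 so no torsion. So H_0 ≅ Z.

H_0 = Z.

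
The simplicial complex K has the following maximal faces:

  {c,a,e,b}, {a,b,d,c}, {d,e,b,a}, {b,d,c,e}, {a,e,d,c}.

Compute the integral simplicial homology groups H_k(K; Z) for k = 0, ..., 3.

H_0 ≅ Z,  H_1 = 0,  H_2 = 0,  H_3 ≅ Z.

We work with the vertex ordering a < b < c < d < e. The simplices of K, each written with vertices in increasing order, are:

  0-simplices (5): a, b, c, d, e
  1-simplices (10): ab, ac, ad, ae, bc, bd, be, cd, ce, de
  2-simplices (10): abc, abd, abe, acd, ace, ade, bcd, bce, bde, cde
  3-simplices (5): abcd, abce, abde, acde, bcde

Hence C_0 ≅ Z^5, C_1 ≅ Z^10, C_2 ≅ Z^10, C_3 ≅ Z^5.

Boundary ∂_1: C_1 → C_0 maps an edge to its endpoints' difference, ∂[p,q] = q − p.
The 5×10 boundary matrix has rank 4 and Smith normal form diag(1,1,1,1).

Boundary ∂_2: C_2 → C_1 sends each 2-simplex [p,q,r] to [q,r] − [p,r] + [p,q]. For instance
  ∂abc = bc − ac + ab,
  ∂bcd = cd − bd + bc.
The resulting 10×10 matrix has rank 6, and its Smith normal form has invariant factors (1,1,1,1,1,1).

∂_3: C_3 → C_2 sends each 3-simplex σ to the alternating sum Σ_i (−1)^i (σ with its i-th vertex removed). For instance
  ∂abce = bce − ace + abe − abc,
  ∂abcd = bcd − acd + abd − abc.
This gives a 10×5 integer matrix of rank 4; reducing to Smith normal form yields diagonal entries (1,1,1,1).

Now H_k = ker ∂_k / im ∂_{k+1}, so:

  H_0: rank C_0 − rank ∂_1 = 5 − 4 = 1, and the invariant factors of ∂_1 are all 1, so H_0 = Z.
  H_1: rank ker ∂_1 − rank ∂_2 = (10 − 4) − 6 = 0, and the invariant factors of ∂_2 are all 1, so H_1 = 0.
  H_2: rank ker ∂_2 − rank ∂_3 = (10 − 6) − 4 = 0, and the invariant factors of ∂_3 are all 1, so H_2 = 0.
  H_3: rank ker ∂_3 − rank ∂_4 = (5 − 4) − 0 = 1, and there is no ∂_4, so H_3 = Z.

(K is a triangulation of the 3-sphere S^3.)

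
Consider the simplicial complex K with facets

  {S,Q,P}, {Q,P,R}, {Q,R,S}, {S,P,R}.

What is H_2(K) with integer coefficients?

H_2 = Z.

Order the vertices as P < Q < R < S. Listing each simplex with vertices in this order, K has dimension 2 with simplices:

  0-simplices (4): P, Q, R, S
  1-simplices (6): PQ, PR, PS, QR, QS, RS
  2-simplices (4): PQR, PQS, PRS, QRS

Hence C_0 ≅ Z^4, C_1 ≅ Z^6, C_2 ≅ Z^4.

The boundary map ∂_1: C_1 → C_0 maps an edge to its endpoints' difference, ∂[p,q] = q − p.
This gives a 4×6 integer matrix of rank 3; reducing to Smith normal form yields diagonal entries (1,1,1).

The boundary map ∂_2: C_2 → C_1 maps a triangle to the signed sum of its edges. For instance
  ∂PRS = RS − PS + PR,
  ∂PQS = QS − PS + PQ.
As a 6×4 matrix over Z this has rank 3, with invariant factors (1,1,1).

Computing H_k = (kernel of ∂_k) / (image of ∂_{k+1}):

  H_2: rank ker ∂_2 − rank ∂_3 = (4 − 3) − 0 = 1, and there is no ∂_3, so H_2 = Z.

(K is a triangulation of the 2-sphere S^2.)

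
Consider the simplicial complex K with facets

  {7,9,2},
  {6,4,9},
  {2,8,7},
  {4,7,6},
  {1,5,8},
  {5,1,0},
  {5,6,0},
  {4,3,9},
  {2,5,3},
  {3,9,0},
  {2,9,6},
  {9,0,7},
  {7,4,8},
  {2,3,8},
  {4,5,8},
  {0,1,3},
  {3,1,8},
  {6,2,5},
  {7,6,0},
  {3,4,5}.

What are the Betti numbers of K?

b_0 = 1, b_1 = 1, b_2 = 0.

We work with the vertex ordering 0 < 1 < 2 < 3 < 4 < 5 < 6 < 7 < 8 < 9. The simplices of K, each written with vertices in increasing order, are:

  0-simplices (10): [0], [1], [2], [3], [4], [5], [6], [7], [8], [9]
  1-simplices (30): (30 of them)
  2-simplices (20): (20 of them)

so the chain groups are C_0 ≅ Z^10, C_1 ≅ Z^30, C_2 ≅ Z^20.

The boundary map ∂_1: C_1 → C_0 sends each edge [p,q] (with p < q) to q − p. For instance
  ∂[0,3] = [3] − [0].
The resulting 10×30 matrix has rank 9, and its Smith normal form has invariant factors (1,1,1,1,1,1,1,1,1).

Boundary ∂_2: C_2 → C_1 maps a triangle to the signed sum of its edges. For instance
  ∂[3,4,9] = [4,9] − [3,9] + [3,4],
  ∂[2,5,6] = [5,6] − [2,6] + [2,5].
The resulting 30×20 matrix has rank 20, and its Smith normal form has invariant factors (1,1,1,1,1,1,1,1,1,1,1,1,1,1,1,1,1,1,1,2).

Reading off H_k = ker ∂_k / im ∂_{k+1}:

  H_0: rank C_0 − rank ∂_1 = 10 − 9 = 1, and the invariant factors of ∂_1 are all 1, so H_0 ≅ Z.
  H_1: rank ker ∂_1 − rank ∂_2 = (30 − 9) − 20 = 1, and ∂_2 has invariant factor 2 > 1, so H_1 ≅ Z ⊕ Z/2.
  H_2: rank ker ∂_2 − rank ∂_3 = (20 − 20) − 0 = 0, and there is no ∂_3, so H_2 ≅ 0.

(K is a triangulation of the Klein bottle.)

Hence the Betti numbers are b_0 = 1, b_1 = 1, b_2 = 0.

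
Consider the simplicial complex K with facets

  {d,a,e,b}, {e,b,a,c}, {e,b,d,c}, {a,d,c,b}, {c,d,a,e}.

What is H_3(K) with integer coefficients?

H_3 ≅ Z.

K has 5 vertices, 10 edges, 10 triangles, 5 3-simplices.
rank ∂_3 = 4, rank ∂_4 = 0 ⇒ b_3 = 5 − 4 − 0 = 1. So H_3 = Z.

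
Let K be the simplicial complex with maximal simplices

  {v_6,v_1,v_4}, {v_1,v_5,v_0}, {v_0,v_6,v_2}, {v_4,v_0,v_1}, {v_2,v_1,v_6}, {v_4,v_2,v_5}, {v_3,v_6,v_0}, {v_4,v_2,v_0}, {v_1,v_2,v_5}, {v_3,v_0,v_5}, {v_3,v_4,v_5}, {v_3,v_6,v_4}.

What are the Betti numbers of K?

b_0 = 1, b_1 = 0, b_2 = 0.

We work with the vertex ordering v_0 < v_1 < v_2 < v_3 < v_4 < v_5 < v_6. The simplices of K, each written with vertices in increasing order, are:

  0-simplices (7): [v_0], [v_1], [v_2], [v_3], [v_4], [v_5], [v_6]
  1-simplices (18): (18 of them)
  2-simplices (12): (12 of them)

giving chain groups C_0 ≅ Z^7, C_1 ≅ Z^18, C_2 ≅ Z^12.

The boundary map ∂_1: C_1 → C_0 sends each edge [p,q] (with p < q) to q − p.
The 7×18 boundary matrix has rank 6 and Smith normal form diag(1,1,1,1,1,1).

∂_2: C_2 → C_1 sends each 2-simplex [p,q,r] to [q,r] − [p,r] + [p,q]. For instance
  ∂[v_1,v_2,v_5] = [v_2,v_5] − [v_1,v_5] + [v_1,v_2],
  ∂[v_0,v_2,v_6] = [v_2,v_6] − [v_0,v_6] + [v_0,v_2].
The 18×12 boundary matrix has rank 12 and Smith normal form diag(1,1,1,1,1,1,1,1,1,1,1,2).

From H_k ≅ ker(∂_k) / im(∂_{k+1}) we obtain:

  H_0: rank C_0 − rank ∂_1 = 7 − 6 = 1, and the invariant factors of ∂_1 are all 1, so H_0 = Z.
  H_1: rank ker ∂_1 − rank ∂_2 = (18 − 6) − 12 = 0, and ∂_2 has invariant factor 2 > 1, so H_1 = Z/2.
  H_2: rank ker ∂_2 − rank ∂_3 = (12 − 12) − 0 = 0, and there is no ∂_3, so H_2 = 0.

Hence the Betti numbers are b_0 = 1, b_1 = 0, b_2 = 0.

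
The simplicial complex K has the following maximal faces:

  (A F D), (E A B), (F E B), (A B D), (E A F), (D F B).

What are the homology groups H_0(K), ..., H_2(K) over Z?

H_0 = Z,  H_1 = 0,  H_2 = Z.

Fix the vertex order A < B < D < E < F and write every simplex with vertices in increasing order. Then dim K = 2 and the simplices of K are:

  0-simplices (5): A, B, D, E, F
  1-simplices (9): AB, AD, AE, AF, BD, BE, BF, DF, EF
  2-simplices (6): ABD, ABE, ADF, AEF, BDF, BEF

so the chain groups are C_0 ≅ Z^5, C_1 ≅ Z^9, C_2 ≅ Z^6.

The boundary map ∂_1: C_1 → C_0 maps an edge to its endpoints' difference, ∂[p,q] = q − p. For instance
  ∂BF = F − B.
This gives a 5×9 integer matrix of rank 4; reducing to Smith normal form yields diagonal entries (1,1,1,1).

∂_2: C_2 → C_1 maps a triangle to the signed sum of its edges. For instance
  ∂ABD = BD − AD + AB,
  ∂ABE = BE − AE + AB.
As a 9×6 matrix over Z this has rank 5, with invariant factors (1,1,1,1,1).

From H_k ≅ ker(∂_k) / im(∂_{k+1}) we obtain:

  H_0: rank C_0 − rank ∂_1 = 5 − 4 = 1, and the invariant factors of ∂_1 are all 1, so H_0 = Z.
  H_1: rank ker ∂_1 − rank ∂_2 = (9 − 4) − 5 = 0, and the invariant factors of ∂_2 are all 1, so H_1 = 0.
  H_2: rank ker ∂_2 − rank ∂_3 = (6 − 5) − 0 = 1, and there is no ∂_3, so H_2 = Z.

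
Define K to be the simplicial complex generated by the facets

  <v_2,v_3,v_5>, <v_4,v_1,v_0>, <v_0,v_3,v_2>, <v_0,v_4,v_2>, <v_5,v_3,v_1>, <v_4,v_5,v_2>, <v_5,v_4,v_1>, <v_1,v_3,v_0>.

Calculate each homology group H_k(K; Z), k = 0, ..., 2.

Take the total order v_0 < v_1 < v_2 < v_3 < v_4 < v_5 on the vertex set. Then K (dimension 2) consists of the simplices:

  0-simplices (6): [v_0], [v_1], [v_2], [v_3], [v_4], [v_5]
  1-simplices (12): [v_0,v_1], [v_0,v_2], [v_0,v_3], [v_0,v_4], [v_1,v_3], [v_1,v_4], [v_1,v_5], [v_2,v_3], [v_2,v_4], [v_2,v_5], [v_3,v_5], [v_4,v_5]
  2-simplices (8): [v_0,v_1,v_3], [v_0,v_1,v_4], [v_0,v_2,v_3], [v_0,v_2,v_4], [v_1,v_3,v_5], [v_1,v_4,v_5], [v_2,v_3,v_5], [v_2,v_4,v_5]

giving chain groups C_0 ≅ Z^6, C_1 ≅ Z^12, C_2 ≅ Z^8.

The boundary map ∂_1: C_1 → C_0 sends each edge [p,q] (with p < q) to q − p. For instance
  ∂[v_0,v_3] = [v_3] − [v_0].
The resulting 6×12 matrix has rank 5, and its Smith normal form has invariant factors (1,1,1,1,1).

The boundary map ∂_2: C_2 → C_1 maps a triangle to the signed sum of its edges. For instance
  ∂[v_0,v_1,v_4] = [v_1,v_4] − [v_0,v_4] + [v_0,v_1],
  ∂[v_0,v_2,v_3] = [v_2,v_3] − [v_0,v_3] + [v_0,v_2].
This gives a 12×8 integer matrix of rank 7; reducing to Smith normal form yields diagonal entries (1,1,1,1,1,1,1).

Computing H_k = (kernel of ∂_k) / (image of ∂_{k+1}):

  H_0: rank C_0 − rank ∂_1 = 6 − 5 = 1, and the invariant factors of ∂_1 are all 1, so H_0 ≅ Z.
  H_1: rank ker ∂_1 − rank ∂_2 = (12 − 5) − 7 = 0, and the invariant factors of ∂_2 are all 1, so H_1 ≅ 0.
  H_2: rank ker ∂_2 − rank ∂_3 = (8 − 7) − 0 = 1, and there is no ∂_3, so H_2 ≅ Z.

As a check, the Euler characteristic is 6 − 12 + 8 = 2, which agrees with 1 − 0 + 1 = 2.

H_0 ≅ Z,  H_1 = 0,  H_2 ≅ Z.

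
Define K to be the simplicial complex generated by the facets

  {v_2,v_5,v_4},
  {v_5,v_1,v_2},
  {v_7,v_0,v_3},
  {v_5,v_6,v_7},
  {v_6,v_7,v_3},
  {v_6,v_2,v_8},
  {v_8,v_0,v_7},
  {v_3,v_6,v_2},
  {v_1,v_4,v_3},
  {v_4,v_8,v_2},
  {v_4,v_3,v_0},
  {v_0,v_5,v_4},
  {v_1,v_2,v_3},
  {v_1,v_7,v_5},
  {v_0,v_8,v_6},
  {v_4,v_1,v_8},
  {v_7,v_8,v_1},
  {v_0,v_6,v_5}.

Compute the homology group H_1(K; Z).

H_1 = Z ⊕ Z/2Z.

Take the total order v_0 < v_1 < v_2 < v_3 < v_4 < v_5 < v_6 < v_7 < v_8 on the vertex set. Then K (dimension 2) consists of the simplices:

  0-simplices (9): [v_0], [v_1], [v_2], [v_3], [v_4], [v_5], [v_6], [v_7], [v_8]
  1-simplices (27): (27 of them)
  2-simplices (18): (18 of them)

giving chain groups C_0 ≅ Z^9, C_1 ≅ Z^27, C_2 ≅ Z^18.

The boundary map ∂_1: C_1 → C_0 is given by ∂[p,q] = [q] − [p]. For instance
  ∂[v_0,v_6] = [v_6] − [v_0].
The resulting 9×27 matrix has rank 8, and its Smith normal form has invariant factors (1,1,1,1,1,1,1,1).

∂_2: C_2 → C_1 maps a triangle to the signed sum of its edges. For instance
  ∂[v_2,v_4,v_8] = [v_4,v_8] − [v_2,v_8] + [v_2,v_4],
  ∂[v_0,v_4,v_5] = [v_4,v_5] − [v_0,v_5] + [v_0,v_4].
The resulting 27×18 matrix has rank 18, and its Smith normal form has invariant factors (1,1,1,1,1,1,1,1,1,1,1,1,1,1,1,1,1,2).

Computing H_k = (kernel of ∂_k) / (image of ∂_{k+1}):

  H_1: rank ker ∂_1 − rank ∂_2 = (27 − 8) − 18 = 1, and ∂_2 has invariant factor 2 > 1, so H_1 = Z ⊕ Z/2Z.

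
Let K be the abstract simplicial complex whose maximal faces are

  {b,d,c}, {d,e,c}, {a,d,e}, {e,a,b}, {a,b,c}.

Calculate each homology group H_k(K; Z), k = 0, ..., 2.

Take the total order a < b < c < d < e on the vertex set. Then K (dimension 2) consists of the simplices:

  0-simplices (5): a, b, c, d, e
  1-simplices (10): ab, ac, ad, ae, bc, bd, be, cd, ce, de
  2-simplices (5): abc, abe, ade, bcd, cde

giving chain groups C_0 ≅ Z^5, C_1 ≅ Z^10, C_2 ≅ Z^5.

∂_1: C_1 → C_0 sends each edge [p,q] (with p < q) to q − p.
As a 5×10 matrix over Z this has rank 4, with invariant factors (1,1,1,1).

∂_2: C_2 → C_1 acts by ∂[p,q,r] = [q,r] − [p,r] + [p,q]. For instance
  ∂cde = de − ce + cd,
  ∂bcd = cd − bd + bc.
The 10×5 boundary matrix has rank 5 and Smith normal form diag(1,1,1,1,1).

Now H_k = ker ∂_k / im ∂_{k+1}, so:

  H_0: rank C_0 − rank ∂_1 = 5 − 4 = 1, and the invariant factors of ∂_1 are all 1, so H_0 ≅ Z.
  H_1: rank ker ∂_1 − rank ∂_2 = (10 − 4) − 5 = 1, and the invariant factors of ∂_2 are all 1, so H_1 ≅ Z.
  H_2: rank ker ∂_2 − rank ∂_3 = (5 − 5) − 0 = 0, and there is no ∂_3, so H_2 ≅ 0.

As a check, the Euler characteristic is 5 − 10 + 5 = 0, which agrees with 1 − 1 + 0 = 0.

H_0 = Z,  H_1 = Z,  H_2 = 0.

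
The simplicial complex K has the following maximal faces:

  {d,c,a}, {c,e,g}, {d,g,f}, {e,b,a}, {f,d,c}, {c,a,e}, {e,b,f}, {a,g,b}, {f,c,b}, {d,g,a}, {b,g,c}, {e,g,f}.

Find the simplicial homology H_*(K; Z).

H_0 = Z,  H_1 = Z/2,  H_2 = 0.

Fix the vertex order a < b < c < d < e < f < g and write every simplex with vertices in increasing order. Then dim K = 2 and the simplices of K are:

  0-simplices (7): a, b, c, d, e, f, g
  1-simplices (18): ab, ac, ad, ae, ag, bc, be, bf, bg, cd, ce, cf, cg, df, dg, ef, eg, fg
  2-simplices (12): abe, abg, acd, ace, adg, bcf, bcg, bef, cdf, ceg, dfg, efg

so the chain groups are C_0 ≅ Z^7, C_1 ≅ Z^18, C_2 ≅ Z^12.

Boundary ∂_1: C_1 → C_0 is given by ∂[p,q] = [q] − [p].
As a 7×18 matrix over Z this has rank 6, with invariant factors (1,1,1,1,1,1).

Boundary ∂_2: C_2 → C_1 acts by ∂[p,q,r] = [q,r] − [p,r] + [p,q]. For instance
  ∂bcg = cg − bg + bc,
  ∂dfg = fg − dg + df.
The resulting 18×12 matrix has rank 12, and its Smith normal form has invariant factors (1,1,1,1,1,1,1,1,1,1,1,2).

Reading off H_k = ker ∂_k / im ∂_{k+1}:

  H_0: rank C_0 − rank ∂_1 = 7 − 6 = 1, and the invariant factors of ∂_1 are all 1, so H_0 ≅ Z.
  H_1: rank ker ∂_1 − rank ∂_2 = (18 − 6) − 12 = 0, and ∂_2 has invariant factor 2 > 1, so H_1 ≅ Z/2.
  H_2: rank ker ∂_2 − rank ∂_3 = (12 − 12) − 0 = 0, and there is no ∂_3, so H_2 ≅ 0.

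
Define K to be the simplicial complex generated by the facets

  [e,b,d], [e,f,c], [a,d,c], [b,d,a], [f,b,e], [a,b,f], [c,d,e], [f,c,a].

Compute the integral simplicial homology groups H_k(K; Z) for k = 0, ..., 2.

H_0 = Z,  H_1 = 0,  H_2 = Z.

Order the vertices as a < b < c < d < e < f. Listing each simplex with vertices in this order, K has dimension 2 with simplices:

  0-simplices (6): a, b, c, d, e, f
  1-simplices (12): ab, ac, ad, af, bd, be, bf, cd, ce, cf, de, ef
  2-simplices (8): abd, abf, acd, acf, bde, bef, cde, cef

giving chain groups C_0 ≅ Z^6, C_1 ≅ Z^12, C_2 ≅ Z^8.

The boundary map ∂_1: C_1 → C_0 maps an edge to its endpoints' difference, ∂[p,q] = q − p. For instance
  ∂be = e − b.
The 6×12 boundary matrix has rank 5 and Smith normal form diag(1,1,1,1,1).

∂_2: C_2 → C_1 sends each 2-simplex [p,q,r] to [q,r] − [p,r] + [p,q]. For instance
  ∂cde = de − ce + cd,
  ∂acd = cd − ad + ac.
The 12×8 boundary matrix has rank 7 and Smith normal form diag(1,1,1,1,1,1,1).

Reading off H_k = ker ∂_k / im ∂_{k+1}:

  H_0: rank C_0 − rank ∂_1 = 6 − 5 = 1, and the invariant factors of ∂_1 are all 1, so H_0 ≅ Z.
  H_1: rank ker ∂_1 − rank ∂_2 = (12 − 5) − 7 = 0, and the invariant factors of ∂_2 are all 1, so H_1 ≅ 0.
  H_2: rank ker ∂_2 − rank ∂_3 = (8 − 7) − 0 = 1, and there is no ∂_3, so H_2 ≅ Z.

As a check, the Euler characteristic is 6 − 12 + 8 = 2, which agrees with 1 − 0 + 1 = 2.
(K is a triangulation of the 2-sphere S^2.)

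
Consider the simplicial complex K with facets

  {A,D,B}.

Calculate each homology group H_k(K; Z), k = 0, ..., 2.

Fix the vertex order A < B < D and write every simplex with vertices in increasing order. Then dim K = 2 and the simplices of K are:

  0-simplices (3): A, B, D
  1-simplices (3): AB, AD, BD
  2-simplices (1): ABD

giving chain groups C_0 ≅ Z^3, C_1 ≅ Z^3, C_2 ≅ Z^1.

The boundary map ∂_1: C_1 → C_0 sends each edge [p,q] (with p < q) to q − p.
The 3×3 boundary matrix has rank 2 and Smith normal form diag(1,1).

Boundary ∂_2: C_2 → C_1 sends each 2-simplex [p,q,r] to [q,r] − [p,r] + [p,q]. For instance
  ∂ABD = BD − AD + AB.
The 3×1 boundary matrix has rank 1 and Smith normal form diag(1).

Reading off H_k = ker ∂_k / im ∂_{k+1}:

  H_0: rank C_0 − rank ∂_1 = 3 − 2 = 1, and the invariant factors of ∂_1 are all 1, so H_0 = Z.
  H_1: rank ker ∂_1 − rank ∂_2 = (3 − 2) − 1 = 0, and the invariant factors of ∂_2 are all 1, so H_1 = 0.
  H_2: rank ker ∂_2 − rank ∂_3 = (1 − 1) − 0 = 0, and there is no ∂_3, so H_2 = 0.

(K is a triangulation of the 2-simplex.)

H_0 = Z,  H_1 = 0,  H_2 = 0.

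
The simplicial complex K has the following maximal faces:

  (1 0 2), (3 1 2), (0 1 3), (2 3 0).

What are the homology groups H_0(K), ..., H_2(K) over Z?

H_0 ≅ Z,  H_1 = 0,  H_2 ≅ Z.

Fix the vertex order 0 < 1 < 2 < 3 and write every simplex with vertices in increasing order. Then dim K = 2 and the simplices of K are:

  0-simplices (4): [0], [1], [2], [3]
  1-simplices (6): [0,1], [0,2], [0,3], [1,2], [1,3], [2,3]
  2-simplices (4): [0,1,2], [0,1,3], [0,2,3], [1,2,3]

giving chain groups C_0 ≅ Z^4, C_1 ≅ Z^6, C_2 ≅ Z^4.

The boundary map ∂_1: C_1 → C_0 sends each edge [p,q] (with p < q) to q − p. For instance
  ∂[2,3] = [3] − [2].
As a 4×6 matrix over Z this has rank 3, with invariant factors (1,1,1).

∂_2: C_2 → C_1 sends each 2-simplex [p,q,r] to [q,r] − [p,r] + [p,q]. For instance
  ∂[1,2,3] = [2,3] − [1,3] + [1,2],
  ∂[0,2,3] = [2,3] − [0,3] + [0,2].
As a 6×4 matrix over Z this has rank 3, with invariant factors (1,1,1).

Now H_k = ker ∂_k / im ∂_{k+1}, so:

  H_0: rank C_0 − rank ∂_1 = 4 − 3 = 1, and the invariant factors of ∂_1 are all 1, so H_0 ≅ Z.
  H_1: rank ker ∂_1 − rank ∂_2 = (6 − 3) − 3 = 0, and the invariant factors of ∂_2 are all 1, so H_1 ≅ 0.
  H_2: rank ker ∂_2 − rank ∂_3 = (4 − 3) − 0 = 1, and there is no ∂_3, so H_2 ≅ Z.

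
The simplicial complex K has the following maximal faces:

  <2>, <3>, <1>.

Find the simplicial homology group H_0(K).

H_0 ≅ Z^3.

Order the vertices as 1 < 2 < 3. Listing each simplex with vertices in this order, K has dimension 0 with simplices:

  0-simplices (3): [1], [2], [3]

so the chain groups are C_0 ≅ Z^3.

From H_k ≅ ker(∂_k) / im(∂_{k+1}) we obtain:

  H_0: rank C_0 − rank ∂_1 = 3 − 0 = 3, and there is no ∂_1, so H_0 = Z^3.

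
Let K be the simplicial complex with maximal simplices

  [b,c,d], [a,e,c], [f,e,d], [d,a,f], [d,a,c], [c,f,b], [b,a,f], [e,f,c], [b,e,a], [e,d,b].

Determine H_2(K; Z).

H_2 ≅ 0.

Take the total order a < b < c < d < e < f on the vertex set. Then K (dimension 2) consists of the simplices:

  0-simplices (6): a, b, c, d, e, f
  1-simplices (15): ab, ac, ad, ae, af, bc, bd, be, bf, cd, ce, cf, de, df, ef
  2-simplices (10): abe, abf, acd, ace, adf, bcd, bcf, bde, cef, def

Hence C_0 ≅ Z^6, C_1 ≅ Z^15, C_2 ≅ Z^10.

∂_1: C_1 → C_0 is given by ∂[p,q] = [q] − [p].
The resulting 6×15 matrix has rank 5, and its Smith normal form has invariant factors (1,1,1,1,1).

Boundary ∂_2: C_2 → C_1 sends each 2-simplex [p,q,r] to [q,r] − [p,r] + [p,q]. For instance
  ∂abe = be − ae + ab,
  ∂bde = de − be + bd.
The resulting 15×10 matrix has rank 10, and its Smith normal form has invariant factors (1,1,1,1,1,1,1,1,1,2).

Reading off H_k = ker ∂_k / im ∂_{k+1}:

  H_2: rank ker ∂_2 − rank ∂_3 = (10 − 10) − 0 = 0, and there is no ∂_3, so H_2 ≅ 0.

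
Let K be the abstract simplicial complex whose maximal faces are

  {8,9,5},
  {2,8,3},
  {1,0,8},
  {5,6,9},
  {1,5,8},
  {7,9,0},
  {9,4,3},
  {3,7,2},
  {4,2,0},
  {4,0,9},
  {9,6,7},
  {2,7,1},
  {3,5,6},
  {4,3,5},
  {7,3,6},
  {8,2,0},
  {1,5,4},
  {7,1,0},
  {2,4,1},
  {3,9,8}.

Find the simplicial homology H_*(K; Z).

We work with the vertex ordering 0 < 1 < 2 < 3 < 4 < 5 < 6 < 7 < 8 < 9. The simplices of K, each written with vertices in increasing order, are:

  0-simplices (10): [0], [1], [2], [3], [4], [5], [6], [7], [8], [9]
  1-simplices (30): (30 of them)
  2-simplices (20): (20 of them)

Hence C_0 ≅ Z^10, C_1 ≅ Z^30, C_2 ≅ Z^20.

The boundary map ∂_1: C_1 → C_0 maps an edge to its endpoints' difference, ∂[p,q] = q − p. For instance
  ∂[0,2] = [2] − [0].
This gives a 10×30 integer matrix of rank 9; reducing to Smith normal form yields diagonal entries (1,1,1,1,1,1,1,1,1).

Boundary ∂_2: C_2 → C_1 maps a triangle to the signed sum of its edges. For instance
  ∂[5,6,9] = [6,9] − [5,9] + [5,6],
  ∂[0,4,9] = [4,9] − [0,9] + [0,4].
The 30×20 boundary matrix has rank 20 and Smith normal form diag(1,1,1,1,1,1,1,1,1,1,1,1,1,1,1,1,1,1,1,2).

Reading off H_k = ker ∂_k / im ∂_{k+1}:

  H_0: rank C_0 − rank ∂_1 = 10 − 9 = 1, and the invariant factors of ∂_1 are all 1, so H_0 = Z.
  H_1: rank ker ∂_1 − rank ∂_2 = (30 − 9) − 20 = 1, and ∂_2 has invariant factor 2 > 1, so H_1 = Z ⊕ Z/2Z.
  H_2: rank ker ∂_2 − rank ∂_3 = (20 − 20) − 0 = 0, and there is no ∂_3, so H_2 = 0.

H_0 ≅ Z,  H_1 ≅ Z ⊕ Z/2Z,  H_2 = 0.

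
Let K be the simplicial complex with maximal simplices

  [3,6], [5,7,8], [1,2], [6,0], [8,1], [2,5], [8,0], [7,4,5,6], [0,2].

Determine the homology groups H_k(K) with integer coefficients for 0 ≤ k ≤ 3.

Order the vertices as 0 < 1 < 2 < 3 < 4 < 5 < 6 < 7 < 8. Listing each simplex with vertices in this order, K has dimension 3 with simplices:

  0-simplices (9): [0], [1], [2], [3], [4], [5], [6], [7], [8]
  1-simplices (15): [0,2], [0,6], [0,8], [1,2], [1,8], [2,5], [3,6], [4,5], [4,6], [4,7], [5,6], [5,7], [5,8], [6,7], [7,8]
  2-simplices (5): [4,5,6], [4,5,7], [4,6,7], [5,6,7], [5,7,8]
  3-simplices (1): [4,5,6,7]

so the chain groups are C_0 ≅ Z^9, C_1 ≅ Z^15, C_2 ≅ Z^5, C_3 ≅ Z^1.

Boundary ∂_1: C_1 → C_0 maps an edge to its endpoints' difference, ∂[p,q] = q − p.
This gives a 9×15 integer matrix of rank 8; reducing to Smith normal form yields diagonal entries (1,1,1,1,1,1,1,1).

The boundary map ∂_2: C_2 → C_1 acts by ∂[p,q,r] = [q,r] − [p,r] + [p,q]. For instance
  ∂[4,5,6] = [5,6] − [4,6] + [4,5],
  ∂[5,6,7] = [6,7] − [5,7] + [5,6].
As a 15×5 matrix over Z this has rank 4, with invariant factors (1,1,1,1).

The boundary map ∂_3: C_3 → C_2 sends each 3-simplex σ to the alternating sum Σ_i (−1)^i (σ with its i-th vertex removed). For instance
  ∂[4,5,6,7] = [5,6,7] − [4,6,7] + [4,5,7] − [4,5,6].
The 5×1 boundary matrix has rank 1 and Smith normal form diag(1).

Now H_k = ker ∂_k / im ∂_{k+1}, so:

  H_0: rank C_0 − rank ∂_1 = 9 − 8 = 1, and the invariant factors of ∂_1 are all 1, so H_0 ≅ Z.
  H_1: rank ker ∂_1 − rank ∂_2 = (15 − 8) − 4 = 3, and the invariant factors of ∂_2 are all 1, so H_1 ≅ Z^3.
  H_2: rank ker ∂_2 − rank ∂_3 = (5 − 4) − 1 = 0, and the invariant factors of ∂_3 are all 1, so H_2 ≅ 0.
  H_3: rank ker ∂_3 − rank ∂_4 = (1 − 1) − 0 = 0, and there is no ∂_4, so H_3 ≅ 0.

H_0 = Z,  H_1 = Z^3,  H_2 = 0,  H_3 = 0.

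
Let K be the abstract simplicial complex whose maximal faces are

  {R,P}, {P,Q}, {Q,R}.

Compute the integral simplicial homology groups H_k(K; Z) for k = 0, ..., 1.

Order the vertices as P < Q < R. Listing each simplex with vertices in this order, K has dimension 1 with simplices:

  0-simplices (3): P, Q, R
  1-simplices (3): PQ, PR, QR

Hence C_0 ≅ Z^3, C_1 ≅ Z^3.

Boundary ∂_1: C_1 → C_0 maps an edge to its endpoints' difference, ∂[p,q] = q − p. For instance
  ∂QR = R − Q.
The resulting 3×3 matrix has rank 2, and its Smith normal form has invariant factors (1,1).

Reading off H_k = ker ∂_k / im ∂_{k+1}:

  H_0: rank C_0 − rank ∂_1 = 3 − 2 = 1, and the invariant factors of ∂_1 are all 1, so H_0 = Z.
  H_1: rank ker ∂_1 − rank ∂_2 = (3 − 2) − 0 = 1, and there is no ∂_2, so H_1 = Z.

As a check, the Euler characteristic is 3 − 3 = 0, which agrees with 1 − 1 = 0.

H_0 = Z,  H_1 = Z.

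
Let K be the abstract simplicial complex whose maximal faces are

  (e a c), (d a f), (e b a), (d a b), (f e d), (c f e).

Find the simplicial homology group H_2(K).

Take the total order a < b < c < d < e < f on the vertex set. Then K (dimension 2) consists of the simplices:

  0-simplices (6): a, b, c, d, e, f
  1-simplices (12): ab, ac, ad, ae, af, bd, be, ce, cf, de, df, ef
  2-simplices (6): abd, abe, ace, adf, cef, def

Hence C_0 ≅ Z^6, C_1 ≅ Z^12, C_2 ≅ Z^6.

The boundary map ∂_1: C_1 → C_0 sends each edge [p,q] (with p < q) to q − p.
As a 6×12 matrix over Z this has rank 5, with invariant factors (1,1,1,1,1).

The boundary map ∂_2: C_2 → C_1 acts by ∂[p,q,r] = [q,r] − [p,r] + [p,q]. For instance
  ∂cef = ef − cf + ce,
  ∂adf = df − af + ad.
The resulting 12×6 matrix has rank 6, and its Smith normal form has invariant factors (1,1,1,1,1,1).

Reading off H_k = ker ∂_k / im ∂_{k+1}:

  H_2: rank ker ∂_2 − rank ∂_3 = (6 − 6) − 0 = 0, and there is no ∂_3, so H_2 = 0.

H_2 = 0.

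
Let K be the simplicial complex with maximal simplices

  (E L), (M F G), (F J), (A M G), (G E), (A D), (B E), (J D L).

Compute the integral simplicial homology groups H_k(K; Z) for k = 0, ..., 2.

H_0 = Z,  H_1 = Z^2,  H_2 = 0.

Take the total order A < B < D < E < F < G < J < L < M on the vertex set. Then K (dimension 2) consists of the simplices:

  0-simplices (9): A, B, D, E, F, G, J, L, M
  1-simplices (13): AD, AG, AM, BE, DJ, DL, EG, EL, FG, FJ, FM, GM, JL
  2-simplices (3): AGM, DJL, FGM

Hence C_0 ≅ Z^9, C_1 ≅ Z^13, C_2 ≅ Z^3.

The boundary map ∂_1: C_1 → C_0 sends each edge [p,q] (with p < q) to q − p. For instance
  ∂GM = M − G.
The resulting 9×13 matrix has rank 8, and its Smith normal form has invariant factors (1,1,1,1,1,1,1,1).

The boundary map ∂_2: C_2 → C_1 acts by ∂[p,q,r] = [q,r] − [p,r] + [p,q]. For instance
  ∂AGM = GM − AM + AG,
  ∂DJL = JL − DL + DJ.
The resulting 13×3 matrix has rank 3, and its Smith normal form has invariant factors (1,1,1).

Reading off H_k = ker ∂_k / im ∂_{k+1}:

  H_0: rank C_0 − rank ∂_1 = 9 − 8 = 1, and the invariant factors of ∂_1 are all 1, so H_0 ≅ Z.
  H_1: rank ker ∂_1 − rank ∂_2 = (13 − 8) − 3 = 2, and the invariant factors of ∂_2 are all 1, so H_1 ≅ Z^2.
  H_2: rank ker ∂_2 − rank ∂_3 = (3 − 3) − 0 = 0, and there is no ∂_3, so H_2 ≅ 0.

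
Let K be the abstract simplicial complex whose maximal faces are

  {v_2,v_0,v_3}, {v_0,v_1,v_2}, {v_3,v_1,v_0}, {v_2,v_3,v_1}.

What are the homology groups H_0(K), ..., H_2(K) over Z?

We work with the vertex ordering v_0 < v_1 < v_2 < v_3. The simplices of K, each written with vertices in increasing order, are:

  0-simplices (4): [v_0], [v_1], [v_2], [v_3]
  1-simplices (6): [v_0,v_1], [v_0,v_2], [v_0,v_3], [v_1,v_2], [v_1,v_3], [v_2,v_3]
  2-simplices (4): [v_0,v_1,v_2], [v_0,v_1,v_3], [v_0,v_2,v_3], [v_1,v_2,v_3]

Hence C_0 ≅ Z^4, C_1 ≅ Z^6, C_2 ≅ Z^4.

∂_1: C_1 → C_0 maps an edge to its endpoints' difference, ∂[p,q] = q − p. For instance
  ∂[v_2,v_3] = [v_3] − [v_2].
As a 4×6 matrix over Z this has rank 3, with invariant factors (1,1,1).

Boundary ∂_2: C_2 → C_1 maps a triangle to the signed sum of its edges. For instance
  ∂[v_0,v_2,v_3] = [v_2,v_3] − [v_0,v_3] + [v_0,v_2],
  ∂[v_0,v_1,v_2] = [v_1,v_2] − [v_0,v_2] + [v_0,v_1].
The 6×4 boundary matrix has rank 3 and Smith normal form diag(1,1,1).

Computing H_k = (kernel of ∂_k) / (image of ∂_{k+1}):

  H_0: rank C_0 − rank ∂_1 = 4 − 3 = 1, and the invariant factors of ∂_1 are all 1, so H_0 = Z.
  H_1: rank ker ∂_1 − rank ∂_2 = (6 − 3) − 3 = 0, and the invariant factors of ∂_2 are all 1, so H_1 = 0.
  H_2: rank ker ∂_2 − rank ∂_3 = (4 − 3) − 0 = 1, and there is no ∂_3, so H_2 = Z.

H_0 ≅ Z,  H_1 = 0,  H_2 ≅ Z.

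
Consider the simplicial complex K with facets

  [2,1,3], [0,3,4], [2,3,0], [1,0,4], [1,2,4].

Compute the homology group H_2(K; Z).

H_2 = 0.

We work with the vertex ordering 0 < 1 < 2 < 3 < 4. The simplices of K, each written with vertices in increasing order, are:

  0-simplices (5): [0], [1], [2], [3], [4]
  1-simplices (10): [0,1], [0,2], [0,3], [0,4], [1,2], [1,3], [1,4], [2,3], [2,4], [3,4]
  2-simplices (5): [0,1,4], [0,2,3], [0,3,4], [1,2,3], [1,2,4]

so the chain groups are C_0 ≅ Z^5, C_1 ≅ Z^10, C_2 ≅ Z^5.

∂_1: C_1 → C_0 sends each edge [p,q] (with p < q) to q − p. For instance
  ∂[0,1] = [1] − [0].
As a 5×10 matrix over Z this has rank 4, with invariant factors (1,1,1,1).

Boundary ∂_2: C_2 → C_1 acts by ∂[p,q,r] = [q,r] − [p,r] + [p,q]. For instance
  ∂[0,1,4] = [1,4] − [0,4] + [0,1],
  ∂[1,2,3] = [2,3] − [1,3] + [1,2].
The 10×5 boundary matrix has rank 5 and Smith normal form diag(1,1,1,1,1).

Now H_k = ker ∂_k / im ∂_{k+1}, so:

  H_2: rank ker ∂_2 − rank ∂_3 = (5 − 5) − 0 = 0, and there is no ∂_3, so H_2 ≅ 0.

(K is a triangulation of the Möbius band.)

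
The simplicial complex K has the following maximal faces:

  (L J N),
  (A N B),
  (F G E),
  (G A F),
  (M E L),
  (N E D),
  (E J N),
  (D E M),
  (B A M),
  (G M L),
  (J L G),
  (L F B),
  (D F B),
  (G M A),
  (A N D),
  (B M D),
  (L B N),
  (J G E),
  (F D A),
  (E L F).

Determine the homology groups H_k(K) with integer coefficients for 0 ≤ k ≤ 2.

Take the total order A < B < D < E < F < G < J < L < M < N on the vertex set. Then K (dimension 2) consists of the simplices:

  0-simplices (10): A, B, D, E, F, G, J, L, M, N
  1-simplices (30): AB, AD, AF, AG, AM, AN, BD, BF, BL, BM, BN, DE, DF, DM, DN, EF, EG, EJ, EL, EM, EN, FG, FL, GJ, GL, GM, JL, JN, LM, LN
  2-simplices (20): ABM, ABN, ADF, ADN, AFG, AGM, BDF, BDM, BFL, BLN, DEM, DEN, EFG, EFL, EGJ, EJN, ELM, GJL, GLM, JLN

giving chain groups C_0 ≅ Z^10, C_1 ≅ Z^30, C_2 ≅ Z^20.

The boundary map ∂_1: C_1 → C_0 sends each edge [p,q] (with p < q) to q − p. For instance
  ∂LM = M − L.
The resulting 10×30 matrix has rank 9, and its Smith normal form has invariant factors (1,1,1,1,1,1,1,1,1).

Boundary ∂_2: C_2 → C_1 maps a triangle to the signed sum of its edges. For instance
  ∂ADN = DN − AN + AD,
  ∂ELM = LM − EM + EL.
This gives a 30×20 integer matrix of rank 20; reducing to Smith normal form yields diagonal entries (1,1,1,1,1,1,1,1,1,1,1,1,1,1,1,1,1,1,1,2).

Computing H_k = (kernel of ∂_k) / (image of ∂_{k+1}):

  H_0: rank C_0 − rank ∂_1 = 10 − 9 = 1, and the invariant factors of ∂_1 are all 1, so H_0 = Z.
  H_1: rank ker ∂_1 − rank ∂_2 = (30 − 9) − 20 = 1, and ∂_2 has invariant factor 2 > 1, so H_1 = Z ⊕ Z_2.
  H_2: rank ker ∂_2 − rank ∂_3 = (20 − 20) − 0 = 0, and there is no ∂_3, so H_2 = 0.

(K is a triangulation of the Klein bottle.)

H_0 ≅ Z,  H_1 ≅ Z ⊕ Z_2,  H_2 = 0.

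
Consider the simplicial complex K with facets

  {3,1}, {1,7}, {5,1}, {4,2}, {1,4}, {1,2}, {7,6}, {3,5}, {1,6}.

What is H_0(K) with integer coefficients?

H_0 = Z.

Order the vertices as 1 < 2 < 3 < 4 < 5 < 6 < 7. Listing each simplex with vertices in this order, K has dimension 1 with simplices:

  0-simplices (7): [1], [2], [3], [4], [5], [6], [7]
  1-simplices (9): [1,2], [1,3], [1,4], [1,5], [1,6], [1,7], [2,4], [3,5], [6,7]

giving chain groups C_0 ≅ Z^7, C_1 ≅ Z^9.

Boundary ∂_1: C_1 → C_0 sends each edge [p,q] (with p < q) to q − p.
The 7×9 boundary matrix has rank 6 and Smith normal form diag(1,1,1,1,1,1).

Computing H_k = (kernel of ∂_k) / (image of ∂_{k+1}):

  H_0: rank C_0 − rank ∂_1 = 7 − 6 = 1, and the invariant factors of ∂_1 are all 1, so H_0 ≅ Z.

(K is a triangulation of a wedge of 3 circles.)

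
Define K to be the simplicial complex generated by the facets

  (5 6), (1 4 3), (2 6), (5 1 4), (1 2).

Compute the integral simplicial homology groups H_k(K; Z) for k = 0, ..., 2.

H_0 = Z,  H_1 = Z,  H_2 = 0.

We work with the vertex ordering 1 < 2 < 3 < 4 < 5 < 6. The simplices of K, each written with vertices in increasing order, are:

  0-simplices (6): [1], [2], [3], [4], [5], [6]
  1-simplices (8): [1,2], [1,3], [1,4], [1,5], [2,6], [3,4], [4,5], [5,6]
  2-simplices (2): [1,3,4], [1,4,5]

Hence C_0 ≅ Z^6, C_1 ≅ Z^8, C_2 ≅ Z^2.

∂_1: C_1 → C_0 sends each edge [p,q] (with p < q) to q − p. For instance
  ∂[3,4] = [4] − [3].
This gives a 6×8 integer matrix of rank 5; reducing to Smith normal form yields diagonal entries (1,1,1,1,1).

The boundary map ∂_2: C_2 → C_1 sends each 2-simplex [p,q,r] to [q,r] − [p,r] + [p,q]. For instance
  ∂[1,3,4] = [3,4] − [1,4] + [1,3],
  ∂[1,4,5] = [4,5] − [1,5] + [1,4].
The resulting 8×2 matrix has rank 2, and its Smith normal form has invariant factors (1,1).

Now H_k = ker ∂_k / im ∂_{k+1}, so:

  H_0: rank C_0 − rank ∂_1 = 6 − 5 = 1, and the invariant factors of ∂_1 are all 1, so H_0 = Z.
  H_1: rank ker ∂_1 − rank ∂_2 = (8 − 5) − 2 = 1, and the invariant factors of ∂_2 are all 1, so H_1 = Z.
  H_2: rank ker ∂_2 − rank ∂_3 = (2 − 2) − 0 = 0, and there is no ∂_3, so H_2 = 0.

As a check, the Euler characteristic is 6 − 8 + 2 = 0, which agrees with 1 − 1 + 0 = 0.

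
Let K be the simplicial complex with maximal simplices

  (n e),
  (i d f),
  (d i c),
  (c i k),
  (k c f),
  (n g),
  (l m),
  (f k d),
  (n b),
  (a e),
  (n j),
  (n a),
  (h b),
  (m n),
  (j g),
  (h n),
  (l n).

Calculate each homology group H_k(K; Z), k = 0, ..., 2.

H_0 = Z^2,  H_1 = Z^5,  H_2 = 0.

Fix the vertex order a < b < c < d < e < f < g < h < i < j < k < l < m < n and write every simplex with vertices in increasing order. Then dim K = 2 and the simplices of K are:

  0-simplices (14): a, b, c, d, e, f, g, h, i, j, k, l, m, n
  1-simplices (22): ae, an, bh, bn, cd, cf, ci, ck, df, di, dk, en, fi, fk, gj, gn, hn, ik, jn, lm, ln, mn
  2-simplices (5): cdi, cfk, cik, dfi, dfk

Hence C_0 ≅ Z^14, C_1 ≅ Z^22, C_2 ≅ Z^5.

∂_1: C_1 → C_0 sends each edge [p,q] (with p < q) to q − p.
The resulting 14×22 matrix has rank 12, and its Smith normal form has invariant factors (1,1,1,1,1,1,1,1,1,1,1,1).

Boundary ∂_2: C_2 → C_1 maps a triangle to the signed sum of its edges. For instance
  ∂cfk = fk − ck + cf,
  ∂cik = ik − ck + ci.
As a 22×5 matrix over Z this has rank 5, with invariant factors (1,1,1,1,1).

Reading off H_k = ker ∂_k / im ∂_{k+1}:

  H_0: rank C_0 − rank ∂_1 = 14 − 12 = 2, and the invariant factors of ∂_1 are all 1, so H_0 ≅ Z^2.
  H_1: rank ker ∂_1 − rank ∂_2 = (22 − 12) − 5 = 5, and the invariant factors of ∂_2 are all 1, so H_1 ≅ Z^5.
  H_2: rank ker ∂_2 − rank ∂_3 = (5 − 5) − 0 = 0, and there is no ∂_3, so H_2 ≅ 0.

As a check, the Euler characteristic is 14 − 22 + 5 = -3, which agrees with 2 − 5 + 0 = -3.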